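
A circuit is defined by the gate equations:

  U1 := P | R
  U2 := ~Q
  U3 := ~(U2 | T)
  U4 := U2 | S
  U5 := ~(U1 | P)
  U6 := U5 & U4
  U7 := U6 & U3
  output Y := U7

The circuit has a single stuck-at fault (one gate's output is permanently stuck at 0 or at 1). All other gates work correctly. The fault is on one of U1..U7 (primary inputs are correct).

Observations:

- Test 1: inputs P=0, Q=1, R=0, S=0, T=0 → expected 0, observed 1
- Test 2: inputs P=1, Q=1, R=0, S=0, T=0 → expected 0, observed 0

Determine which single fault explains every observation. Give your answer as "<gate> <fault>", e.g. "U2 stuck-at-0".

Fault-free values for test 1 (P=0, Q=1, R=0, S=0, T=0): U1=0, U2=0, U3=1, U4=0, U5=1, U6=0, U7=0, giving Y=0. Observed 1.
Test 1: faults giving observed 1 are {U4 stuck-at-1, U6 stuck-at-1, U7 stuck-at-1}.
Test 2 (P=1, Q=1, R=0, S=0, T=0): fault-free U1=1, U2=0, U3=1, U4=0, U5=0, U6=0, U7=0 → 0; observed 0. Eliminates U6 stuck-at-1, U7 stuck-at-1.
Only U4 stuck-at-1 is consistent with every test.

U4 stuck-at-1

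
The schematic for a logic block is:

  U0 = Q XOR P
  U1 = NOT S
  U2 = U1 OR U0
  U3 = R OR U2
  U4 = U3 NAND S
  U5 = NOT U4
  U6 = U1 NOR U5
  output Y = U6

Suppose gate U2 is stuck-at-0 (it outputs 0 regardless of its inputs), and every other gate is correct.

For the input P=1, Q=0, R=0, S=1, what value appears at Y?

1

Propagate with U2 forced: U0=1, U1=0, U2=0 [stuck-at-0], U3=0, U4=1, U5=0, U6=1.
So Y = 1. (Without the fault it would be 0.)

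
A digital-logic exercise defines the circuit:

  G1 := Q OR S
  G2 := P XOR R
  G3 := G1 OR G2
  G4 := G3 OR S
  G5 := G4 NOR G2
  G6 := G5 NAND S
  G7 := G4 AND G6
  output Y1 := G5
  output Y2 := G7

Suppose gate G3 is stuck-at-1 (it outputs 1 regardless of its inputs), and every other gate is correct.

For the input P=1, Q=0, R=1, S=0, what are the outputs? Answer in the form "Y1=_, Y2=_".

Y1=0, Y2=1

Propagate with G3 forced: G1=0, G2=0, G3=1 [stuck-at-1], G4=1, G5=0, G6=1, G7=1.
So the outputs are Y1=0, Y2=1. (Without the fault they would be Y1=1, Y2=0.)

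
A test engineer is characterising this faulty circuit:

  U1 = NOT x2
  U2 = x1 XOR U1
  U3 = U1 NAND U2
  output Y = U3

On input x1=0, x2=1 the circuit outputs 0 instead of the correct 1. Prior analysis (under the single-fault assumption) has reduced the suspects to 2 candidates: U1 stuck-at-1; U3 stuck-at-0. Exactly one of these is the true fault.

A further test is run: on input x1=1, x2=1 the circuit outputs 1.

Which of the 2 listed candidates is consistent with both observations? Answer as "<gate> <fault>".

Evaluate each candidate on input x1=1, x2=1:
  U1 stuck-at-1: U1=1 [stuck-at-1], U2=0, U3=1 → 1 — matches
  U3 stuck-at-0: U1=0, U2=1, U3=0 [stuck-at-0] → 0 — eliminated
Only U1 stuck-at-1 reproduces the observed 1.

U1 stuck-at-1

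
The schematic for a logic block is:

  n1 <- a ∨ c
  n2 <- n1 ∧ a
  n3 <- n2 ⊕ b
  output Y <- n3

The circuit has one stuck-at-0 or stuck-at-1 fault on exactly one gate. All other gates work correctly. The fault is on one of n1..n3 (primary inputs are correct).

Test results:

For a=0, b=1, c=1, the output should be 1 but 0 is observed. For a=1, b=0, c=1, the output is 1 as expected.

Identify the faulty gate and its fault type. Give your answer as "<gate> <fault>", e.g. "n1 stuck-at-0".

Fault-free values for test 1 (a=0, b=1, c=1): n1=1, n2=0, n3=1, giving Y=1. Observed 0.
Test 1: faults giving observed 0 are {n2 stuck-at-1, n3 stuck-at-0}.
Test 2 (a=1, b=0, c=1): fault-free n1=1, n2=1, n3=1 → 1; observed 1. Eliminates n3 stuck-at-0.
Only n2 stuck-at-1 is consistent with every test.

n2 stuck-at-1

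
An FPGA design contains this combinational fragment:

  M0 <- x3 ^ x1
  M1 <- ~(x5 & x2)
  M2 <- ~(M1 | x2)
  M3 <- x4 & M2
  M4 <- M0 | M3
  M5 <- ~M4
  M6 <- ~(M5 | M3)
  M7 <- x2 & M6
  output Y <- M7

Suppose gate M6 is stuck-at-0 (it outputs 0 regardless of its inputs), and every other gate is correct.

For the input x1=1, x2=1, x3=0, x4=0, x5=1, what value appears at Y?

0

Propagate with M6 forced: M0=1, M1=0, M2=0, M3=0, M4=1, M5=0, M6=0 [stuck-at-0], M7=0.
So Y = 0. (Without the fault it would be 1.)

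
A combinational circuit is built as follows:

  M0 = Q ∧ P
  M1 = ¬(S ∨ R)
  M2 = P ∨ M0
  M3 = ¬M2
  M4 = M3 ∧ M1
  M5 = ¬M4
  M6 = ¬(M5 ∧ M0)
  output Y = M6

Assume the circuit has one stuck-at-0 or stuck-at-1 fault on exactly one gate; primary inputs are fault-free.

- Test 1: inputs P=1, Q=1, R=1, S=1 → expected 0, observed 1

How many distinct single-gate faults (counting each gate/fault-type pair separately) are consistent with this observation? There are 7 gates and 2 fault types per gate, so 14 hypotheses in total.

4

Fault-free: M0=1, M1=0, M2=1, M3=0, M4=0, M5=1, M6=0 → 0. Observed 1.
  M0 stuck-at-0: output 1 ✓
  M0 stuck-at-1: output 0 ✗
  M1 stuck-at-0: output 0 ✗
  M1 stuck-at-1: output 0 ✗
  M2 stuck-at-0: output 0 ✗
  M2 stuck-at-1: output 0 ✗
  M3 stuck-at-0: output 0 ✗
  M3 stuck-at-1: output 0 ✗
  M4 stuck-at-0: output 0 ✗
  M4 stuck-at-1: output 1 ✓
  M5 stuck-at-0: output 1 ✓
  M5 stuck-at-1: output 0 ✗
  M6 stuck-at-0: output 0 ✗
  M6 stuck-at-1: output 1 ✓
Consistent faults: {M0 stuck-at-0, M4 stuck-at-1, M5 stuck-at-0, M6 stuck-at-1} — 4 in all.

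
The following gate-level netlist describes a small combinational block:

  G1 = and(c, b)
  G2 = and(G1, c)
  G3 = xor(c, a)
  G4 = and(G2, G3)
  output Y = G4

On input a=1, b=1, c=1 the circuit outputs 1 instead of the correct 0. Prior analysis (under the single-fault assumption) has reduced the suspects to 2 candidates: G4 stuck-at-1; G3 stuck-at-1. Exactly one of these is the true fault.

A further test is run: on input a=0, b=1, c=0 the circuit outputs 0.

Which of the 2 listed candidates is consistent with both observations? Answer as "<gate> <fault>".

G3 stuck-at-1

Evaluate each candidate on input a=0, b=1, c=0:
  G4 stuck-at-1: G1=0, G2=0, G3=0, G4=1 [stuck-at-1] → 1 — eliminated
  G3 stuck-at-1: G1=0, G2=0, G3=1 [stuck-at-1], G4=0 → 0 — matches
Only G3 stuck-at-1 reproduces the observed 0.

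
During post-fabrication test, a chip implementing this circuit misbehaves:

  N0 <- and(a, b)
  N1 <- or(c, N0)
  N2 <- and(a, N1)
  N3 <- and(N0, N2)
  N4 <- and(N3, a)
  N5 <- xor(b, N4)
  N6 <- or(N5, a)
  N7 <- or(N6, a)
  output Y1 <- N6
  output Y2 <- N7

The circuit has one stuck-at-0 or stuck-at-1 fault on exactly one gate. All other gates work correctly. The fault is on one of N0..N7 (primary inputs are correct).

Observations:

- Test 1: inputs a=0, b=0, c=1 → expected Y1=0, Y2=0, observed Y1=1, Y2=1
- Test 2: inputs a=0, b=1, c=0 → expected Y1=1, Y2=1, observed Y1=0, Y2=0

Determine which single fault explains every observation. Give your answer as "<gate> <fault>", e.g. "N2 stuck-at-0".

N4 stuck-at-1

Fault-free values for test 1 (a=0, b=0, c=1): N0=0, N1=1, N2=0, N3=0, N4=0, N5=0, N6=0, N7=0, giving Y1=0, Y2=0. Observed Y1=1, Y2=1.
Test 1: faults giving observed Y1=1, Y2=1 are {N4 stuck-at-1, N5 stuck-at-1, N6 stuck-at-1}.
Test 2 (a=0, b=1, c=0): fault-free N0=0, N1=0, N2=0, N3=0, N4=0, N5=1, N6=1, N7=1 → Y1=1, Y2=1; observed Y1=0, Y2=0. Eliminates N5 stuck-at-1, N6 stuck-at-1.
Only N4 stuck-at-1 is consistent with every test.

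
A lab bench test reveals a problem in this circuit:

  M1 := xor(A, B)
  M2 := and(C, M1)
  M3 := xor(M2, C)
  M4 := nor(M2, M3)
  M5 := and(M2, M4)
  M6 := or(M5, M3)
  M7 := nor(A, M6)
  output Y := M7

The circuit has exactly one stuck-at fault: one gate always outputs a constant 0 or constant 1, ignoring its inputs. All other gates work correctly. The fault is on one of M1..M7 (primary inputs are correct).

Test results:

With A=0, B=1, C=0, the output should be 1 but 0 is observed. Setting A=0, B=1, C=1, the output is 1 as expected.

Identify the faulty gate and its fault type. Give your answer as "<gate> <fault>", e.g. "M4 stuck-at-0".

M2 stuck-at-1

Fault-free values for test 1 (A=0, B=1, C=0): M1=1, M2=0, M3=0, M4=1, M5=0, M6=0, M7=1, giving Y=1. Observed 0.
Test 1: faults giving observed 0 are {M2 stuck-at-1, M3 stuck-at-1, M5 stuck-at-1, M6 stuck-at-1, M7 stuck-at-0}.
Test 2 (A=0, B=1, C=1): fault-free M1=1, M2=1, M3=0, M4=0, M5=0, M6=0, M7=1 → 1; observed 1. Eliminates M3 stuck-at-1, M5 stuck-at-1, M6 stuck-at-1, M7 stuck-at-0.
Only M2 stuck-at-1 is consistent with every test.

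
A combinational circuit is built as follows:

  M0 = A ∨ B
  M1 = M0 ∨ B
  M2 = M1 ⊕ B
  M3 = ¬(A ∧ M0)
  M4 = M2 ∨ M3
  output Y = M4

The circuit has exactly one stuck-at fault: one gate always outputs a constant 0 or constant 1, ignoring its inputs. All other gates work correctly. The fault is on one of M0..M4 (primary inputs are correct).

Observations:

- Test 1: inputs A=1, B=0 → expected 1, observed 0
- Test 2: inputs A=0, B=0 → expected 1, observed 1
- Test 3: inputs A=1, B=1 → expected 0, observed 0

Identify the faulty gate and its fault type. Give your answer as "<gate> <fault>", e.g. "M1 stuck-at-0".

M2 stuck-at-0

Fault-free values for test 1 (A=1, B=0): M0=1, M1=1, M2=1, M3=0, M4=1, giving Y=1. Observed 0.
Test 1: faults giving observed 0 are {M1 stuck-at-0, M2 stuck-at-0, M4 stuck-at-0}.
Test 2 (A=0, B=0): fault-free M0=0, M1=0, M2=0, M3=1, M4=1 → 1; observed 1. Eliminates M4 stuck-at-0.
Test 3 (A=1, B=1): fault-free M0=1, M1=1, M2=0, M3=0, M4=0 → 0; observed 0. Eliminates M1 stuck-at-0.
Only M2 stuck-at-0 is consistent with every test.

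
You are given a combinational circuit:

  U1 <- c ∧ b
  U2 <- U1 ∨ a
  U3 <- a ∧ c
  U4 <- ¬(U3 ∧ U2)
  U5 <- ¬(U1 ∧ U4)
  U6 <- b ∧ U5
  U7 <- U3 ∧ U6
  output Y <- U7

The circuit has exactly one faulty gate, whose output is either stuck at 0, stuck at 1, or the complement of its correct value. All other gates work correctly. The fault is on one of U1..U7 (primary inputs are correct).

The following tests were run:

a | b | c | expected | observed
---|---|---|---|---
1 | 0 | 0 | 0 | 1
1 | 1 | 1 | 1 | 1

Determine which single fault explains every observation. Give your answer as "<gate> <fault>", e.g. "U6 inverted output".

U7 stuck-at-1

Fault-free values for test 1 (a=1, b=0, c=0): U1=0, U2=1, U3=0, U4=1, U5=1, U6=0, U7=0, giving Y=0. Observed 1.
Test 1: faults giving observed 1 are {U7 stuck-at-1, U7 inverted output}.
Test 2 (a=1, b=1, c=1): fault-free U1=1, U2=1, U3=1, U4=0, U5=1, U6=1, U7=1 → 1; observed 1. Eliminates U7 inverted output.
Only U7 stuck-at-1 is consistent with every test.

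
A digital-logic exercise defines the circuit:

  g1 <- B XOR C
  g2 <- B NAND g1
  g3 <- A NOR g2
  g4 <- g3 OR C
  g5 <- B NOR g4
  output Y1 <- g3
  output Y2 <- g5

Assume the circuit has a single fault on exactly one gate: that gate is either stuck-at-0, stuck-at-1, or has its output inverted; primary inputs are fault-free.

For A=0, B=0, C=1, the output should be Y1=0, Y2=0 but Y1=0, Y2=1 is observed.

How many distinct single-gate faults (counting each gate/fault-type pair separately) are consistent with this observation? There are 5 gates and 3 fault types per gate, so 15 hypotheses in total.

Fault-free: g1=1, g2=1, g3=0, g4=1, g5=0 → Y1=0, Y2=0. Observed Y1=0, Y2=1.
  g1: none of the 3 fault types match ✗
  g2: none of the 3 fault types match ✗
  g3: none of the 3 fault types match ✗
  g4: stuck-at-0, inverted output ✓; others ✗
  g5: stuck-at-1, inverted output ✓; others ✗
Consistent faults: {g4 stuck-at-0, g4 inverted output, g5 stuck-at-1, g5 inverted output} — 4 in all.

4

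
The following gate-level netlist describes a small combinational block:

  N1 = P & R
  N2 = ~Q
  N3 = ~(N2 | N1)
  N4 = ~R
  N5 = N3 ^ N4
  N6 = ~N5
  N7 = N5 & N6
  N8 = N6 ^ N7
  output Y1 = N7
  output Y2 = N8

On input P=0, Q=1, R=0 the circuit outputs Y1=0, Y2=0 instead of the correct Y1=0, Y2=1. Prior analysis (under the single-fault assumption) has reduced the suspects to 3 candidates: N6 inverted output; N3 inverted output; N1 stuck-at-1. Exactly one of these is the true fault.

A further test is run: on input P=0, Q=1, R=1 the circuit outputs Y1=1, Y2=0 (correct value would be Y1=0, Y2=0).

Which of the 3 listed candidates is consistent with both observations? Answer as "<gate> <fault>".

N6 inverted output

Evaluate each candidate on input P=0, Q=1, R=1:
  N6 inverted output: N1=0, N2=0, N3=1, N4=0, N5=1, N6=1 [inverted output], N7=1, N8=0 → Y1=1, Y2=0 — matches
  N3 inverted output: N1=0, N2=0, N3=0 [inverted output], N4=0, N5=0, N6=1, N7=0, N8=1 → Y1=0, Y2=1 — eliminated
  N1 stuck-at-1: N1=1 [stuck-at-1], N2=0, N3=0, N4=0, N5=0, N6=1, N7=0, N8=1 → Y1=0, Y2=1 — eliminated
Only N6 inverted output reproduces the observed Y1=1, Y2=0.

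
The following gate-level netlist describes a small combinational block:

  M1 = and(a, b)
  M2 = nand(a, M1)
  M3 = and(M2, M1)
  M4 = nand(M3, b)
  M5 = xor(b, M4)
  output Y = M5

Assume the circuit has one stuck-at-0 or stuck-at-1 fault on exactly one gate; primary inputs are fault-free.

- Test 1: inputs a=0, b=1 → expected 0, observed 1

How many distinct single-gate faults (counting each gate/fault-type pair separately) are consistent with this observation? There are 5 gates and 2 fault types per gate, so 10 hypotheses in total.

4

Fault-free: M1=0, M2=1, M3=0, M4=1, M5=0 → 0. Observed 1.
  M1 stuck-at-0: output 0 ✗
  M1 stuck-at-1: output 1 ✓
  M2 stuck-at-0: output 0 ✗
  M2 stuck-at-1: output 0 ✗
  M3 stuck-at-0: output 0 ✗
  M3 stuck-at-1: output 1 ✓
  M4 stuck-at-0: output 1 ✓
  M4 stuck-at-1: output 0 ✗
  M5 stuck-at-0: output 0 ✗
  M5 stuck-at-1: output 1 ✓
Consistent faults: {M1 stuck-at-1, M3 stuck-at-1, M4 stuck-at-0, M5 stuck-at-1} — 4 in all.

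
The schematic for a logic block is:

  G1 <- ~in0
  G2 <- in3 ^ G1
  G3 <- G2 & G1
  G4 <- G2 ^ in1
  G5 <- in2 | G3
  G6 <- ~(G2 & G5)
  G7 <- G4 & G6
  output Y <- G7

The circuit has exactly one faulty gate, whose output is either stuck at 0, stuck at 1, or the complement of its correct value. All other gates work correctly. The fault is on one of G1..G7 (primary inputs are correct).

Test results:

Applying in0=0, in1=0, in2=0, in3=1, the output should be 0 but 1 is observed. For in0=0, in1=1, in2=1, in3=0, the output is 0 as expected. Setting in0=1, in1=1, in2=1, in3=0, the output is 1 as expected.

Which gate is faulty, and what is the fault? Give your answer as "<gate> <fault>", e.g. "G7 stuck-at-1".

G4 stuck-at-1

Fault-free values for test 1 (in0=0, in1=0, in2=0, in3=1): G1=1, G2=0, G3=0, G4=0, G5=0, G6=1, G7=0, giving Y=0. Observed 1.
Test 1: faults giving observed 1 are {G1 stuck-at-0, G1 inverted output, G4 stuck-at-1, G4 inverted output, G7 stuck-at-1, G7 inverted output}.
Test 2 (in0=0, in1=1, in2=1, in3=0): fault-free G1=1, G2=1, G3=1, G4=0, G5=1, G6=0, G7=0 → 0; observed 0. Eliminates G1 stuck-at-0, G1 inverted output, G7 stuck-at-1, G7 inverted output.
Test 3 (in0=1, in1=1, in2=1, in3=0): fault-free G1=0, G2=0, G3=0, G4=1, G5=1, G6=1, G7=1 → 1; observed 1. Eliminates G4 inverted output.
Only G4 stuck-at-1 is consistent with every test.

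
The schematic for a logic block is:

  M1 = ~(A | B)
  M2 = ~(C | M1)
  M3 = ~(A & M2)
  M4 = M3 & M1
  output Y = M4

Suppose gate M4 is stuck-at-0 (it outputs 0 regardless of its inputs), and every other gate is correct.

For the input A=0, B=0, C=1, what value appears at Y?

0

Propagate with M4 forced: M1=1, M2=0, M3=1, M4=0 [stuck-at-0].
So Y = 0. (Without the fault it would be 1.)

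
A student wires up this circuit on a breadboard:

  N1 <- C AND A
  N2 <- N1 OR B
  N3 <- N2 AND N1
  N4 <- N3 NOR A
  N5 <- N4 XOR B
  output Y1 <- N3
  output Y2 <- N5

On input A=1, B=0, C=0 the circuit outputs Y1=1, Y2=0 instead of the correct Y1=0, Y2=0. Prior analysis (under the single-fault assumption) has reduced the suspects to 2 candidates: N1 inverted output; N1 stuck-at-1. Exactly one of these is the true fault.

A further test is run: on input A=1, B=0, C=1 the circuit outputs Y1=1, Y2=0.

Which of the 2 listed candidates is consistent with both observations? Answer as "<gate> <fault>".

Evaluate each candidate on input A=1, B=0, C=1:
  N1 inverted output: N1=0 [inverted output], N2=0, N3=0, N4=0, N5=0 → Y1=0, Y2=0 — eliminated
  N1 stuck-at-1: N1=1 [stuck-at-1], N2=1, N3=1, N4=0, N5=0 → Y1=1, Y2=0 — matches
Only N1 stuck-at-1 reproduces the observed Y1=1, Y2=0.

N1 stuck-at-1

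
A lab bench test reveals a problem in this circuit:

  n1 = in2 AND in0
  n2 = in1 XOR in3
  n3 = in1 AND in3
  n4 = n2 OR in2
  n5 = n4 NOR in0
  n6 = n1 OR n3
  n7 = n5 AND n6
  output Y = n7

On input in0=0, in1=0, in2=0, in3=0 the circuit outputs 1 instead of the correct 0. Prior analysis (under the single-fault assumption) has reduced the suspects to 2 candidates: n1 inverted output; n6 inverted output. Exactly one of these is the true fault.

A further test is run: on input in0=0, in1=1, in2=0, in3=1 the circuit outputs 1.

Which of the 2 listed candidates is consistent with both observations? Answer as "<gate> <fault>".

n1 inverted output

Evaluate each candidate on input in0=0, in1=1, in2=0, in3=1:
  n1 inverted output: n1=1 [inverted output], n2=0, n3=1, n4=0, n5=1, n6=1, n7=1 → 1 — matches
  n6 inverted output: n1=0, n2=0, n3=1, n4=0, n5=1, n6=0 [inverted output], n7=0 → 0 — eliminated
Only n1 inverted output reproduces the observed 1.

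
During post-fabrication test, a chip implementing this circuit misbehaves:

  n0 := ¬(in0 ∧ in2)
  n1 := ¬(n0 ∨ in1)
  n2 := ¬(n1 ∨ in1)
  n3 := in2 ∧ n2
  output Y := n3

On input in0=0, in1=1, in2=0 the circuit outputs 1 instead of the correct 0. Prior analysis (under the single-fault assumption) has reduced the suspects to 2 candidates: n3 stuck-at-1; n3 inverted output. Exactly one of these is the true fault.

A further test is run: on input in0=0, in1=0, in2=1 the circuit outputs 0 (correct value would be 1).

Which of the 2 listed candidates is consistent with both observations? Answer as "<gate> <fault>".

n3 inverted output

Evaluate each candidate on input in0=0, in1=0, in2=1:
  n3 stuck-at-1: n0=1, n1=0, n2=1, n3=1 [stuck-at-1] → 1 — eliminated
  n3 inverted output: n0=1, n1=0, n2=1, n3=0 [inverted output] → 0 — matches
Only n3 inverted output reproduces the observed 0.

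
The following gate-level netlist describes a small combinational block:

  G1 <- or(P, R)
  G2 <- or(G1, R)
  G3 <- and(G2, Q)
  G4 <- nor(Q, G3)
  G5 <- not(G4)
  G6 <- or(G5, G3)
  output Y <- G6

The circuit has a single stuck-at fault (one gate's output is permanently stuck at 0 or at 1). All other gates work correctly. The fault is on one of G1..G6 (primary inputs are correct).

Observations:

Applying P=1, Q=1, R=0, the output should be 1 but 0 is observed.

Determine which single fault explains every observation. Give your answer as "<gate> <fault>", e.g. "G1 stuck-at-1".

Fault-free values for test 1 (P=1, Q=1, R=0): G1=1, G2=1, G3=1, G4=0, G5=1, G6=1, giving Y=1. Observed 0.
Test 1: faults giving observed 0 are {G6 stuck-at-0}.
Only G6 stuck-at-0 is consistent with every test.

G6 stuck-at-0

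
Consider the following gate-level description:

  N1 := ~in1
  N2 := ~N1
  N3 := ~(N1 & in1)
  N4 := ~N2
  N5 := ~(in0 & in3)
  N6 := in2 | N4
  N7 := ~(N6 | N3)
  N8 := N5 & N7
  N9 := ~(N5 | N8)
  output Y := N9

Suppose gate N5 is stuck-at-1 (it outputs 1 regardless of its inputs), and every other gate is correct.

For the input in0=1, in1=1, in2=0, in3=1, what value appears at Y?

0

Propagate with N5 forced: N1=0, N2=1, N3=1, N4=0, N5=1 [stuck-at-1], N6=0, N7=0, N8=0, N9=0.
So Y = 0. (Without the fault it would be 1.)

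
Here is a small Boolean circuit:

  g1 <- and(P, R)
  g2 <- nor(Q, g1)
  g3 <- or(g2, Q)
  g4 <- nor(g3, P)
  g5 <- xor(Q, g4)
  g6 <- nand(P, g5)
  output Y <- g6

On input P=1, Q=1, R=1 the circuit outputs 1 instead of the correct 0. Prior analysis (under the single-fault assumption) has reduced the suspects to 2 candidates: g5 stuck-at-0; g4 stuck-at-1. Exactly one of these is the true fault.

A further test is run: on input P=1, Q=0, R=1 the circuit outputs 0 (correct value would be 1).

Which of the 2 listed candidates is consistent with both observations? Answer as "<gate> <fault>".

Evaluate each candidate on input P=1, Q=0, R=1:
  g5 stuck-at-0: g1=1, g2=0, g3=0, g4=0, g5=0 [stuck-at-0], g6=1 → 1 — eliminated
  g4 stuck-at-1: g1=1, g2=0, g3=0, g4=1 [stuck-at-1], g5=1, g6=0 → 0 — matches
Only g4 stuck-at-1 reproduces the observed 0.

g4 stuck-at-1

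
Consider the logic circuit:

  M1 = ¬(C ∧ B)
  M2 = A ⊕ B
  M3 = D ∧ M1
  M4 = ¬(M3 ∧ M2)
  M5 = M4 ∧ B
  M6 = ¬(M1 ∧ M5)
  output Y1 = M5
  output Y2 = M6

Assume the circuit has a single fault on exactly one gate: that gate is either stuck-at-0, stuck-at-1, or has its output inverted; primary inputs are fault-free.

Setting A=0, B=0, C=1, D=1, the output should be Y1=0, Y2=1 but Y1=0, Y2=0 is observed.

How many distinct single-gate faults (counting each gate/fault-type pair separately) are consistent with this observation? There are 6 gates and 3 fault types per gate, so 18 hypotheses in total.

Fault-free: M1=1, M2=0, M3=1, M4=1, M5=0, M6=1 → Y1=0, Y2=1. Observed Y1=0, Y2=0.
  M1: none of the 3 fault types match ✗
  M2: none of the 3 fault types match ✗
  M3: none of the 3 fault types match ✗
  M4: none of the 3 fault types match ✗
  M5: none of the 3 fault types match ✗
  M6: stuck-at-0, inverted output ✓; others ✗
Consistent faults: {M6 stuck-at-0, M6 inverted output} — 2 in all.

2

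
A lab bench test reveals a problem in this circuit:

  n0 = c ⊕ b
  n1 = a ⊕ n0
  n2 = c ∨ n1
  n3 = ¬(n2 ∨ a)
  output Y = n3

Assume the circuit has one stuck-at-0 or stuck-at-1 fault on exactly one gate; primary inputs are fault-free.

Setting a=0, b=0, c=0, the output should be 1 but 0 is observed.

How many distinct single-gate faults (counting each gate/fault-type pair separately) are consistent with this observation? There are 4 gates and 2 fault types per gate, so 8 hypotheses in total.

Fault-free: n0=0, n1=0, n2=0, n3=1 → 1. Observed 0.
  n0 stuck-at-0: output 1 ✗
  n0 stuck-at-1: output 0 ✓
  n1 stuck-at-0: output 1 ✗
  n1 stuck-at-1: output 0 ✓
  n2 stuck-at-0: output 1 ✗
  n2 stuck-at-1: output 0 ✓
  n3 stuck-at-0: output 0 ✓
  n3 stuck-at-1: output 1 ✗
Consistent faults: {n0 stuck-at-1, n1 stuck-at-1, n2 stuck-at-1, n3 stuck-at-0} — 4 in all.

4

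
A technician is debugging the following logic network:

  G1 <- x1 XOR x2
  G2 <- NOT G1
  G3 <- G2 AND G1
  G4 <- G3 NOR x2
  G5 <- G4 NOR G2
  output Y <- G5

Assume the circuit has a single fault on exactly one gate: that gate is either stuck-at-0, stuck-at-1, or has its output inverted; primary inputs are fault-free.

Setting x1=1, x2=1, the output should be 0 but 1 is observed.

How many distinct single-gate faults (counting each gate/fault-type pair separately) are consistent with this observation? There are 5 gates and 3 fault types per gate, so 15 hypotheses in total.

Fault-free: G1=0, G2=1, G3=0, G4=0, G5=0 → 0. Observed 1.
  G1: stuck-at-1, inverted output ✓; others ✗
  G2: stuck-at-0, inverted output ✓; others ✗
  G3: none of the 3 fault types match ✗
  G4: none of the 3 fault types match ✗
  G5: stuck-at-1, inverted output ✓; others ✗
Consistent faults: {G1 stuck-at-1, G1 inverted output, G2 stuck-at-0, G2 inverted output, G5 stuck-at-1, G5 inverted output} — 6 in all.

6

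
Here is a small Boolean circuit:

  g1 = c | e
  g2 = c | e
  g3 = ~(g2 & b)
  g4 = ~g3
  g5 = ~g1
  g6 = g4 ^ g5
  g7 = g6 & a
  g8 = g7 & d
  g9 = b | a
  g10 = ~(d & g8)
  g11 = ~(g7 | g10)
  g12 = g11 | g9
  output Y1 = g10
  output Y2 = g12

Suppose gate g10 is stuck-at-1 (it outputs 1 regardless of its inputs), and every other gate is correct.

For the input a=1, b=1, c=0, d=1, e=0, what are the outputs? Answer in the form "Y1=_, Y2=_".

Propagate with g10 forced: g1=0, g2=0, g3=1, g4=0, g5=1, g6=1, g7=1, g8=1, g9=1, g10=1 [stuck-at-1], g11=0, g12=1.
So the outputs are Y1=1, Y2=1. (Without the fault they would be Y1=0, Y2=1.)

Y1=1, Y2=1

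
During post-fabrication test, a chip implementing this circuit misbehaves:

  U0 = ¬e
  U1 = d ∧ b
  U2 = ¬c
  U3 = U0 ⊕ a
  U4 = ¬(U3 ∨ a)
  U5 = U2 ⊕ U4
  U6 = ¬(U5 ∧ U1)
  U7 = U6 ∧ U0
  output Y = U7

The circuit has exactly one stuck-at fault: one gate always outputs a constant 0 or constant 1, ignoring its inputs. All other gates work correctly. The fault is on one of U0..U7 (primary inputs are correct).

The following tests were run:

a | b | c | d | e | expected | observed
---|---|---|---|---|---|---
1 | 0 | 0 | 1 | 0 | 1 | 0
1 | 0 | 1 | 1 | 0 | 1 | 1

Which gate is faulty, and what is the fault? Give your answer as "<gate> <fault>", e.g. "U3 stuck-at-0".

Fault-free values for test 1 (a=1, b=0, c=0, d=1, e=0): U0=1, U1=0, U2=1, U3=0, U4=0, U5=1, U6=1, U7=1, giving Y=1. Observed 0.
Test 1: faults giving observed 0 are {U0 stuck-at-0, U1 stuck-at-1, U6 stuck-at-0, U7 stuck-at-0}.
Test 2 (a=1, b=0, c=1, d=1, e=0): fault-free U0=1, U1=0, U2=0, U3=0, U4=0, U5=0, U6=1, U7=1 → 1; observed 1. Eliminates U0 stuck-at-0, U6 stuck-at-0, U7 stuck-at-0.
Only U1 stuck-at-1 is consistent with every test.

U1 stuck-at-1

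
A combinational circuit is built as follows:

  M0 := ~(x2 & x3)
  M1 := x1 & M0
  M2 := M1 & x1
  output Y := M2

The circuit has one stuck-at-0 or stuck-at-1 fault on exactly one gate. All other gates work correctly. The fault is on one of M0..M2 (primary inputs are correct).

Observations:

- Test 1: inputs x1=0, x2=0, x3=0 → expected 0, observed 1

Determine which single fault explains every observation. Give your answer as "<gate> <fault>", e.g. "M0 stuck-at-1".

Fault-free values for test 1 (x1=0, x2=0, x3=0): M0=1, M1=0, M2=0, giving Y=0. Observed 1.
Test 1: faults giving observed 1 are {M2 stuck-at-1}.
Only M2 stuck-at-1 is consistent with every test.

M2 stuck-at-1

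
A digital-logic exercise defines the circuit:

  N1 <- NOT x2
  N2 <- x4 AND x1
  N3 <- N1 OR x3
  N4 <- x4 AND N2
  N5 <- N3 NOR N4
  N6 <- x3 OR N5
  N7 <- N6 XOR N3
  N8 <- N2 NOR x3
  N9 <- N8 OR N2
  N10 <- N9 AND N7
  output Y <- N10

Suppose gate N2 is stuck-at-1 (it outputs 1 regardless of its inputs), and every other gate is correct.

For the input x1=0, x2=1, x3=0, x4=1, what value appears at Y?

Propagate with N2 forced: N1=0, N2=1 [stuck-at-1], N3=0, N4=1, N5=0, N6=0, N7=0, N8=0, N9=1, N10=0.
So Y = 0. (Without the fault it would be 1.)

0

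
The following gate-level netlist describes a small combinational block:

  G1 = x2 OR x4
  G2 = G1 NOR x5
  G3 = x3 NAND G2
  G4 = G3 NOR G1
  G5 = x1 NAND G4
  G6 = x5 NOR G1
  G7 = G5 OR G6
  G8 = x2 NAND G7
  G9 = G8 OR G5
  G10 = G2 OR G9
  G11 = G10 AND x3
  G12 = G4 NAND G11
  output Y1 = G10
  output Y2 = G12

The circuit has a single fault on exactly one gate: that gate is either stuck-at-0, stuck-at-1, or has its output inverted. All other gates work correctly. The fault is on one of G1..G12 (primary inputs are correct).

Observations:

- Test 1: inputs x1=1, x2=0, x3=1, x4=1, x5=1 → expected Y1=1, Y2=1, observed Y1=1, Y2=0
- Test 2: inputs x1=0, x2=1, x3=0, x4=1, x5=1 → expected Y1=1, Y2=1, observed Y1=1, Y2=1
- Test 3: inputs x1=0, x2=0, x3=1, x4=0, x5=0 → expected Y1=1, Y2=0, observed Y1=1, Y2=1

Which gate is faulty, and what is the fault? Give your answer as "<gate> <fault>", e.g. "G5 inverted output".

Fault-free values for test 1 (x1=1, x2=0, x3=1, x4=1, x5=1): G1=1, G2=0, G3=1, G4=0, G5=1, G6=0, G7=1, G8=1, G9=1, G10=1, G11=1, G12=1, giving Y1=1, Y2=1. Observed Y1=1, Y2=0.
Test 1: faults giving observed Y1=1, Y2=0 are {G4 stuck-at-1, G4 inverted output, G12 stuck-at-0, G12 inverted output}.
Test 2 (x1=0, x2=1, x3=0, x4=1, x5=1): fault-free G1=1, G2=0, G3=1, G4=0, G5=1, G6=0, G7=1, G8=0, G9=1, G10=1, G11=0, G12=1 → Y1=1, Y2=1; observed Y1=1, Y2=1. Eliminates G12 stuck-at-0, G12 inverted output.
Test 3 (x1=0, x2=0, x3=1, x4=0, x5=0): fault-free G1=0, G2=1, G3=0, G4=1, G5=1, G6=1, G7=1, G8=1, G9=1, G10=1, G11=1, G12=0 → Y1=1, Y2=0; observed Y1=1, Y2=1. Eliminates G4 stuck-at-1.
Only G4 inverted output is consistent with every test.

G4 inverted output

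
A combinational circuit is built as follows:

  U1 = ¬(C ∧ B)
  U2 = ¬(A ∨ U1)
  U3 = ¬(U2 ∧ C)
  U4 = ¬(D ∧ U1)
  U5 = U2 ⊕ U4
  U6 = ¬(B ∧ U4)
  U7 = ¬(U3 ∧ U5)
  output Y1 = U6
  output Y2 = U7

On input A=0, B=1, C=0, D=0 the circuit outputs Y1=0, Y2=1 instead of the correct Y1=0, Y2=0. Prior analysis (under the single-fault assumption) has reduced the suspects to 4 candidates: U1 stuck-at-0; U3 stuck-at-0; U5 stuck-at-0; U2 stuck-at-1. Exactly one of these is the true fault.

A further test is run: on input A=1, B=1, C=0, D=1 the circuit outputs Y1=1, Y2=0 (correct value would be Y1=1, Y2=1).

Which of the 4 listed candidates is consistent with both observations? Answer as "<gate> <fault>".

Evaluate each candidate on input A=1, B=1, C=0, D=1:
  U1 stuck-at-0: U1=0 [stuck-at-0], U2=0, U3=1, U4=1, U5=1, U6=0, U7=0 → Y1=0, Y2=0 — eliminated
  U3 stuck-at-0: U1=1, U2=0, U3=0 [stuck-at-0], U4=0, U5=0, U6=1, U7=1 → Y1=1, Y2=1 — eliminated
  U5 stuck-at-0: U1=1, U2=0, U3=1, U4=0, U5=0 [stuck-at-0], U6=1, U7=1 → Y1=1, Y2=1 — eliminated
  U2 stuck-at-1: U1=1, U2=1 [stuck-at-1], U3=1, U4=0, U5=1, U6=1, U7=0 → Y1=1, Y2=0 — matches
Only U2 stuck-at-1 reproduces the observed Y1=1, Y2=0.

U2 stuck-at-1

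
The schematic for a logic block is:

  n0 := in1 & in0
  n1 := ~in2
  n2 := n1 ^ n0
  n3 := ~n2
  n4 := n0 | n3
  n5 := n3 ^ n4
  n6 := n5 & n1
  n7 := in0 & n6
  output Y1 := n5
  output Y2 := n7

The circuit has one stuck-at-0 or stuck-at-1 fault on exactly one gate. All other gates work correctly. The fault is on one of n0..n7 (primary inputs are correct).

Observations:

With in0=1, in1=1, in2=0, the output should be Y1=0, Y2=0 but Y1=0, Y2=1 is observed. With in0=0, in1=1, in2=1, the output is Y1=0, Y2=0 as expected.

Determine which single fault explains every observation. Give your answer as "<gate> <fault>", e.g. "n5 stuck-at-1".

n6 stuck-at-1

Fault-free values for test 1 (in0=1, in1=1, in2=0): n0=1, n1=1, n2=0, n3=1, n4=1, n5=0, n6=0, n7=0, giving Y1=0, Y2=0. Observed Y1=0, Y2=1.
Test 1: faults giving observed Y1=0, Y2=1 are {n6 stuck-at-1, n7 stuck-at-1}.
Test 2 (in0=0, in1=1, in2=1): fault-free n0=0, n1=0, n2=0, n3=1, n4=1, n5=0, n6=0, n7=0 → Y1=0, Y2=0; observed Y1=0, Y2=0. Eliminates n7 stuck-at-1.
Only n6 stuck-at-1 is consistent with every test.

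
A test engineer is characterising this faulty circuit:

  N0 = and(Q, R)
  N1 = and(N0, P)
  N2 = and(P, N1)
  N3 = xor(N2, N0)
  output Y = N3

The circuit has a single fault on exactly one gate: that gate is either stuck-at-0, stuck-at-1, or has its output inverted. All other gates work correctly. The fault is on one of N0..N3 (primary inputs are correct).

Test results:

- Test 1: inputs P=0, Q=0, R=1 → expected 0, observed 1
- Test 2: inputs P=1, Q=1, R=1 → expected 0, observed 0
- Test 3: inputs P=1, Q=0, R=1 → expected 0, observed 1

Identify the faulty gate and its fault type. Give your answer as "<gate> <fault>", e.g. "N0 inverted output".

N2 stuck-at-1

Fault-free values for test 1 (P=0, Q=0, R=1): N0=0, N1=0, N2=0, N3=0, giving Y=0. Observed 1.
Test 1: faults giving observed 1 are {N0 stuck-at-1, N0 inverted output, N2 stuck-at-1, N2 inverted output, N3 stuck-at-1, N3 inverted output}.
Test 2 (P=1, Q=1, R=1): fault-free N0=1, N1=1, N2=1, N3=0 → 0; observed 0. Eliminates N2 inverted output, N3 stuck-at-1, N3 inverted output.
Test 3 (P=1, Q=0, R=1): fault-free N0=0, N1=0, N2=0, N3=0 → 0; observed 1. Eliminates N0 stuck-at-1, N0 inverted output.
Only N2 stuck-at-1 is consistent with every test.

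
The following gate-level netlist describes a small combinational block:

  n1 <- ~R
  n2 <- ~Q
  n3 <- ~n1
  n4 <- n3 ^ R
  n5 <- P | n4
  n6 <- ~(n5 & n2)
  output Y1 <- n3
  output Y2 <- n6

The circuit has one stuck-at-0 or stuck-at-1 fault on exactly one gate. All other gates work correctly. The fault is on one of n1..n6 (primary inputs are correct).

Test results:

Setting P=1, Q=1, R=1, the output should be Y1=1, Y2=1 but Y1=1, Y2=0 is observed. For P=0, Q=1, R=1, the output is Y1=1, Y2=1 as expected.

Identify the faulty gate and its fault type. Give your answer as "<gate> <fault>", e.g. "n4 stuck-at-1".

Fault-free values for test 1 (P=1, Q=1, R=1): n1=0, n2=0, n3=1, n4=0, n5=1, n6=1, giving Y1=1, Y2=1. Observed Y1=1, Y2=0.
Test 1: faults giving observed Y1=1, Y2=0 are {n2 stuck-at-1, n6 stuck-at-0}.
Test 2 (P=0, Q=1, R=1): fault-free n1=0, n2=0, n3=1, n4=0, n5=0, n6=1 → Y1=1, Y2=1; observed Y1=1, Y2=1. Eliminates n6 stuck-at-0.
Only n2 stuck-at-1 is consistent with every test.

n2 stuck-at-1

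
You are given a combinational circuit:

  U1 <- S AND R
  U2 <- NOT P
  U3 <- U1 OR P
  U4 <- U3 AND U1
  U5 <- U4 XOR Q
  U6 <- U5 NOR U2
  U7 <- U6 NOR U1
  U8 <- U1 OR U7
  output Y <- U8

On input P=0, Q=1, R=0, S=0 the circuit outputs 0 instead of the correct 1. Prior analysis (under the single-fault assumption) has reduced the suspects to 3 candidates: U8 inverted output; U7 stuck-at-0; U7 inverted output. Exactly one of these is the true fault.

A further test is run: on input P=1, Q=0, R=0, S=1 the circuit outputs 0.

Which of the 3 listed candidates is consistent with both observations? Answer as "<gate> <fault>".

Evaluate each candidate on input P=1, Q=0, R=0, S=1:
  U8 inverted output: U1=0, U2=0, U3=1, U4=0, U5=0, U6=1, U7=0, U8=1 [inverted output] → 1 — eliminated
  U7 stuck-at-0: U1=0, U2=0, U3=1, U4=0, U5=0, U6=1, U7=0 [stuck-at-0], U8=0 → 0 — matches
  U7 inverted output: U1=0, U2=0, U3=1, U4=0, U5=0, U6=1, U7=1 [inverted output], U8=1 → 1 — eliminated
Only U7 stuck-at-0 reproduces the observed 0.

U7 stuck-at-0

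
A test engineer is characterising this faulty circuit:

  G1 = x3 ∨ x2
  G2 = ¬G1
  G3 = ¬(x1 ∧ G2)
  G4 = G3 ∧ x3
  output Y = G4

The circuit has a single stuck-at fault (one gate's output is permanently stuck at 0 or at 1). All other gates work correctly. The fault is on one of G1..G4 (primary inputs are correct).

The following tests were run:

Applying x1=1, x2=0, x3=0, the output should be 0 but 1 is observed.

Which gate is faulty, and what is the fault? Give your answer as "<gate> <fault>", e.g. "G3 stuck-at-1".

Fault-free values for test 1 (x1=1, x2=0, x3=0): G1=0, G2=1, G3=0, G4=0, giving Y=0. Observed 1.
Test 1: faults giving observed 1 are {G4 stuck-at-1}.
Only G4 stuck-at-1 is consistent with every test.

G4 stuck-at-1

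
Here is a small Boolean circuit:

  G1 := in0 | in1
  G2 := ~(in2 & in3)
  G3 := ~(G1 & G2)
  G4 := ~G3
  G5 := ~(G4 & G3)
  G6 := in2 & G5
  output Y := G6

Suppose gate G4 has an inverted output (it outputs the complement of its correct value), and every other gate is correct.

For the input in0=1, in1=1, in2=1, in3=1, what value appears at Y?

Propagate with G4 forced: G1=1, G2=0, G3=1, G4=1 [inverted output], G5=0, G6=0.
So Y = 0. (Without the fault it would be 1.)

0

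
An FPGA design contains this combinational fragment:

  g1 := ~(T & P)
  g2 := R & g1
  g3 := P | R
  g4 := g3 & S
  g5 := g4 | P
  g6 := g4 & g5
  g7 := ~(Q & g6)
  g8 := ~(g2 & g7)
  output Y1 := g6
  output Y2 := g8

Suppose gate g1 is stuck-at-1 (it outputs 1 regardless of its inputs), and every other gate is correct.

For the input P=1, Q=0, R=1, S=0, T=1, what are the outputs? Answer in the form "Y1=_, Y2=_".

Propagate with g1 forced: g1=1 [stuck-at-1], g2=1, g3=1, g4=0, g5=1, g6=0, g7=1, g8=0.
So the outputs are Y1=0, Y2=0. (Without the fault they would be Y1=0, Y2=1.)

Y1=0, Y2=0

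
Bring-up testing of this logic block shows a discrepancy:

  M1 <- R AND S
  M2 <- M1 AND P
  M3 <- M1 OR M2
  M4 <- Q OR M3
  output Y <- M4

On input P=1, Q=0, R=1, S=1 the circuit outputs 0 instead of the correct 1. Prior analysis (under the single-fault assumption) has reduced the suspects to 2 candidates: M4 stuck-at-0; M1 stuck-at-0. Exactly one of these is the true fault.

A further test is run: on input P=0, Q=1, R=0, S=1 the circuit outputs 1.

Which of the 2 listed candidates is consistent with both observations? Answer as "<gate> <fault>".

M1 stuck-at-0

Evaluate each candidate on input P=0, Q=1, R=0, S=1:
  M4 stuck-at-0: M1=0, M2=0, M3=0, M4=0 [stuck-at-0] → 0 — eliminated
  M1 stuck-at-0: M1=0 [stuck-at-0], M2=0, M3=0, M4=1 → 1 — matches
Only M1 stuck-at-0 reproduces the observed 1.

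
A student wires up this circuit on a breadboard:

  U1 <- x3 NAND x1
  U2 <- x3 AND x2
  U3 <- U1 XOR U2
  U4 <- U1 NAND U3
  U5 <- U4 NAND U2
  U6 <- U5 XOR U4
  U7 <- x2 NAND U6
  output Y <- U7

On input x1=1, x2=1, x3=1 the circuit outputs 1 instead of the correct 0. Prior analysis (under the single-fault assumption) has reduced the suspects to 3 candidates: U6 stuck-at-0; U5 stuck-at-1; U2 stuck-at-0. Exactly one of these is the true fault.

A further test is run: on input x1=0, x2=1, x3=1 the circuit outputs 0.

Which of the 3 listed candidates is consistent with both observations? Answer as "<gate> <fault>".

U2 stuck-at-0

Evaluate each candidate on input x1=0, x2=1, x3=1:
  U6 stuck-at-0: U1=1, U2=1, U3=0, U4=1, U5=0, U6=0 [stuck-at-0], U7=1 → 1 — eliminated
  U5 stuck-at-1: U1=1, U2=1, U3=0, U4=1, U5=1 [stuck-at-1], U6=0, U7=1 → 1 — eliminated
  U2 stuck-at-0: U1=1, U2=0 [stuck-at-0], U3=1, U4=0, U5=1, U6=1, U7=0 → 0 — matches
Only U2 stuck-at-0 reproduces the observed 0.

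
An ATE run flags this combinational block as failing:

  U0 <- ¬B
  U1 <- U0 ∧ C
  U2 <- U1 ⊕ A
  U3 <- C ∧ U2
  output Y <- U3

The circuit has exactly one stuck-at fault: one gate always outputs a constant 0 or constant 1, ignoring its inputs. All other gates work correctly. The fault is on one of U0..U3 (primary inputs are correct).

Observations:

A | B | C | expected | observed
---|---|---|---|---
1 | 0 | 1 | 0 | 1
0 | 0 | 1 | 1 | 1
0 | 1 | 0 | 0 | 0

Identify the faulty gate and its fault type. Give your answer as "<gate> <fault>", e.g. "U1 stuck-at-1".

U2 stuck-at-1

Fault-free values for test 1 (A=1, B=0, C=1): U0=1, U1=1, U2=0, U3=0, giving Y=0. Observed 1.
Test 1: faults giving observed 1 are {U0 stuck-at-0, U1 stuck-at-0, U2 stuck-at-1, U3 stuck-at-1}.
Test 2 (A=0, B=0, C=1): fault-free U0=1, U1=1, U2=1, U3=1 → 1; observed 1. Eliminates U0 stuck-at-0, U1 stuck-at-0.
Test 3 (A=0, B=1, C=0): fault-free U0=0, U1=0, U2=0, U3=0 → 0; observed 0. Eliminates U3 stuck-at-1.
Only U2 stuck-at-1 is consistent with every test.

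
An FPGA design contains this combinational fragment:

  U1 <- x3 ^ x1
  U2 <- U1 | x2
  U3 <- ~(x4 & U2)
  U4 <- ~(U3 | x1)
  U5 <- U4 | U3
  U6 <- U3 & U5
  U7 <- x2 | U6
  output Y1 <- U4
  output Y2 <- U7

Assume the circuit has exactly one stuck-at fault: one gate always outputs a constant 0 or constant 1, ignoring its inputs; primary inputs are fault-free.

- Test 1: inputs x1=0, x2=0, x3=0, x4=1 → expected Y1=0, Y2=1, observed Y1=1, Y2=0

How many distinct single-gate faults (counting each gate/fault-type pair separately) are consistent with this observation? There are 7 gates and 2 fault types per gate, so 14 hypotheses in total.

Fault-free: U1=0, U2=0, U3=1, U4=0, U5=1, U6=1, U7=1 → Y1=0, Y2=1. Observed Y1=1, Y2=0.
  U1 stuck-at-0: output Y1=0, Y2=1 ✗
  U1 stuck-at-1: output Y1=1, Y2=0 ✓
  U2 stuck-at-0: output Y1=0, Y2=1 ✗
  U2 stuck-at-1: output Y1=1, Y2=0 ✓
  U3 stuck-at-0: output Y1=1, Y2=0 ✓
  U3 stuck-at-1: output Y1=0, Y2=1 ✗
  U4 stuck-at-0: output Y1=0, Y2=1 ✗
  U4 stuck-at-1: output Y1=1, Y2=1 ✗
  U5 stuck-at-0: output Y1=0, Y2=0 ✗
  U5 stuck-at-1: output Y1=0, Y2=1 ✗
  U6 stuck-at-0: output Y1=0, Y2=0 ✗
  U6 stuck-at-1: output Y1=0, Y2=1 ✗
  U7 stuck-at-0: output Y1=0, Y2=0 ✗
  U7 stuck-at-1: output Y1=0, Y2=1 ✗
Consistent faults: {U1 stuck-at-1, U2 stuck-at-1, U3 stuck-at-0} — 3 in all.

3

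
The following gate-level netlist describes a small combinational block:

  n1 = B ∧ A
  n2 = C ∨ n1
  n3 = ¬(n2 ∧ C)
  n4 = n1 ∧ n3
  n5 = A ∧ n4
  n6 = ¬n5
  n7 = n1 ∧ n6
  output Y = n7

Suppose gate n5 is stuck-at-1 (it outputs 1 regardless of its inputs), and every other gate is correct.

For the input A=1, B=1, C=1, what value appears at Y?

Propagate with n5 forced: n1=1, n2=1, n3=0, n4=0, n5=1 [stuck-at-1], n6=0, n7=0.
So Y = 0. (Without the fault it would be 1.)

0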